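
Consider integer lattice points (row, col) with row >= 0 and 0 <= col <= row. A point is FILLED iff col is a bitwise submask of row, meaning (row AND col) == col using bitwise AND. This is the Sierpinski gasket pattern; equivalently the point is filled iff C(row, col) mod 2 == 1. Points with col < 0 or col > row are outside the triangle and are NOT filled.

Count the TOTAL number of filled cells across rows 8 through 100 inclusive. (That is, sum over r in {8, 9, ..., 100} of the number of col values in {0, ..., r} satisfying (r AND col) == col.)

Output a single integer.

r8=1000 pc1: +2 =2
r9=1001 pc2: +4 =6
r10=1010 pc2: +4 =10
r11=1011 pc3: +8 =18
r12=1100 pc2: +4 =22
r13=1101 pc3: +8 =30
r14=1110 pc3: +8 =38
r15=1111 pc4: +16 =54
r16=10000 pc1: +2 =56
r17=10001 pc2: +4 =60
r18=10010 pc2: +4 =64
r19=10011 pc3: +8 =72
r20=10100 pc2: +4 =76
r21=10101 pc3: +8 =84
r22=10110 pc3: +8 =92
r23=10111 pc4: +16 =108
r24=11000 pc2: +4 =112
r25=11001 pc3: +8 =120
r26=11010 pc3: +8 =128
r27=11011 pc4: +16 =144
r28=11100 pc3: +8 =152
r29=11101 pc4: +16 =168
r30=11110 pc4: +16 =184
r31=11111 pc5: +32 =216
r32=100000 pc1: +2 =218
r33=100001 pc2: +4 =222
r34=100010 pc2: +4 =226
r35=100011 pc3: +8 =234
r36=100100 pc2: +4 =238
r37=100101 pc3: +8 =246
r38=100110 pc3: +8 =254
r39=100111 pc4: +16 =270
r40=101000 pc2: +4 =274
r41=101001 pc3: +8 =282
r42=101010 pc3: +8 =290
r43=101011 pc4: +16 =306
r44=101100 pc3: +8 =314
r45=101101 pc4: +16 =330
r46=101110 pc4: +16 =346
r47=101111 pc5: +32 =378
r48=110000 pc2: +4 =382
r49=110001 pc3: +8 =390
r50=110010 pc3: +8 =398
r51=110011 pc4: +16 =414
r52=110100 pc3: +8 =422
r53=110101 pc4: +16 =438
r54=110110 pc4: +16 =454
r55=110111 pc5: +32 =486
r56=111000 pc3: +8 =494
r57=111001 pc4: +16 =510
r58=111010 pc4: +16 =526
r59=111011 pc5: +32 =558
r60=111100 pc4: +16 =574
r61=111101 pc5: +32 =606
r62=111110 pc5: +32 =638
r63=111111 pc6: +64 =702
r64=1000000 pc1: +2 =704
r65=1000001 pc2: +4 =708
r66=1000010 pc2: +4 =712
r67=1000011 pc3: +8 =720
r68=1000100 pc2: +4 =724
r69=1000101 pc3: +8 =732
r70=1000110 pc3: +8 =740
r71=1000111 pc4: +16 =756
r72=1001000 pc2: +4 =760
r73=1001001 pc3: +8 =768
r74=1001010 pc3: +8 =776
r75=1001011 pc4: +16 =792
r76=1001100 pc3: +8 =800
r77=1001101 pc4: +16 =816
r78=1001110 pc4: +16 =832
r79=1001111 pc5: +32 =864
r80=1010000 pc2: +4 =868
r81=1010001 pc3: +8 =876
r82=1010010 pc3: +8 =884
r83=1010011 pc4: +16 =900
r84=1010100 pc3: +8 =908
r85=1010101 pc4: +16 =924
r86=1010110 pc4: +16 =940
r87=1010111 pc5: +32 =972
r88=1011000 pc3: +8 =980
r89=1011001 pc4: +16 =996
r90=1011010 pc4: +16 =1012
r91=1011011 pc5: +32 =1044
r92=1011100 pc4: +16 =1060
r93=1011101 pc5: +32 =1092
r94=1011110 pc5: +32 =1124
r95=1011111 pc6: +64 =1188
r96=1100000 pc2: +4 =1192
r97=1100001 pc3: +8 =1200
r98=1100010 pc3: +8 =1208
r99=1100011 pc4: +16 =1224
r100=1100100 pc3: +8 =1232

Answer: 1232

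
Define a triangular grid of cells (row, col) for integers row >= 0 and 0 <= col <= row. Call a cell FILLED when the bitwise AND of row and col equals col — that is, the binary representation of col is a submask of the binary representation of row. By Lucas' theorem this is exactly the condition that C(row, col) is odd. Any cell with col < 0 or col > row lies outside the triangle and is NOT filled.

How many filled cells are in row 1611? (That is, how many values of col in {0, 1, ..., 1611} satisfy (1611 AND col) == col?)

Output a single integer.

1611 in binary = 11001001011
popcount(1611) = number of 1-bits in 11001001011 = 6
A col c satisfies (1611 AND c) == c iff every set bit of c is also set in 1611; each of the 6 set bits of 1611 can independently be on or off in c.
count = 2^6 = 64

Answer: 64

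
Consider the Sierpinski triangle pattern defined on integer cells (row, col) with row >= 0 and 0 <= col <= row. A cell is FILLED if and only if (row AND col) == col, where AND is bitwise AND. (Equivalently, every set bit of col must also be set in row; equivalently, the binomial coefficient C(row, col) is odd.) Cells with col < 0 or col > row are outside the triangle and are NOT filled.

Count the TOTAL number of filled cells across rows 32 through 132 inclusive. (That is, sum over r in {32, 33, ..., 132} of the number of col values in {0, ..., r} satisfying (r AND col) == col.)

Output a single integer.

Answer: 1966

Derivation:
r32=100000 pc1: +2 =2
r33=100001 pc2: +4 =6
r34=100010 pc2: +4 =10
r35=100011 pc3: +8 =18
r36=100100 pc2: +4 =22
r37=100101 pc3: +8 =30
r38=100110 pc3: +8 =38
r39=100111 pc4: +16 =54
r40=101000 pc2: +4 =58
r41=101001 pc3: +8 =66
r42=101010 pc3: +8 =74
r43=101011 pc4: +16 =90
r44=101100 pc3: +8 =98
r45=101101 pc4: +16 =114
r46=101110 pc4: +16 =130
r47=101111 pc5: +32 =162
r48=110000 pc2: +4 =166
r49=110001 pc3: +8 =174
r50=110010 pc3: +8 =182
r51=110011 pc4: +16 =198
r52=110100 pc3: +8 =206
r53=110101 pc4: +16 =222
r54=110110 pc4: +16 =238
r55=110111 pc5: +32 =270
r56=111000 pc3: +8 =278
r57=111001 pc4: +16 =294
r58=111010 pc4: +16 =310
r59=111011 pc5: +32 =342
r60=111100 pc4: +16 =358
r61=111101 pc5: +32 =390
r62=111110 pc5: +32 =422
r63=111111 pc6: +64 =486
r64=1000000 pc1: +2 =488
r65=1000001 pc2: +4 =492
r66=1000010 pc2: +4 =496
r67=1000011 pc3: +8 =504
r68=1000100 pc2: +4 =508
r69=1000101 pc3: +8 =516
r70=1000110 pc3: +8 =524
r71=1000111 pc4: +16 =540
r72=1001000 pc2: +4 =544
r73=1001001 pc3: +8 =552
r74=1001010 pc3: +8 =560
r75=1001011 pc4: +16 =576
r76=1001100 pc3: +8 =584
r77=1001101 pc4: +16 =600
r78=1001110 pc4: +16 =616
r79=1001111 pc5: +32 =648
r80=1010000 pc2: +4 =652
r81=1010001 pc3: +8 =660
r82=1010010 pc3: +8 =668
r83=1010011 pc4: +16 =684
r84=1010100 pc3: +8 =692
r85=1010101 pc4: +16 =708
r86=1010110 pc4: +16 =724
r87=1010111 pc5: +32 =756
r88=1011000 pc3: +8 =764
r89=1011001 pc4: +16 =780
r90=1011010 pc4: +16 =796
r91=1011011 pc5: +32 =828
r92=1011100 pc4: +16 =844
r93=1011101 pc5: +32 =876
r94=1011110 pc5: +32 =908
r95=1011111 pc6: +64 =972
r96=1100000 pc2: +4 =976
r97=1100001 pc3: +8 =984
r98=1100010 pc3: +8 =992
r99=1100011 pc4: +16 =1008
r100=1100100 pc3: +8 =1016
r101=1100101 pc4: +16 =1032
r102=1100110 pc4: +16 =1048
r103=1100111 pc5: +32 =1080
r104=1101000 pc3: +8 =1088
r105=1101001 pc4: +16 =1104
r106=1101010 pc4: +16 =1120
r107=1101011 pc5: +32 =1152
r108=1101100 pc4: +16 =1168
r109=1101101 pc5: +32 =1200
r110=1101110 pc5: +32 =1232
r111=1101111 pc6: +64 =1296
r112=1110000 pc3: +8 =1304
r113=1110001 pc4: +16 =1320
r114=1110010 pc4: +16 =1336
r115=1110011 pc5: +32 =1368
r116=1110100 pc4: +16 =1384
r117=1110101 pc5: +32 =1416
r118=1110110 pc5: +32 =1448
r119=1110111 pc6: +64 =1512
r120=1111000 pc4: +16 =1528
r121=1111001 pc5: +32 =1560
r122=1111010 pc5: +32 =1592
r123=1111011 pc6: +64 =1656
r124=1111100 pc5: +32 =1688
r125=1111101 pc6: +64 =1752
r126=1111110 pc6: +64 =1816
r127=1111111 pc7: +128 =1944
r128=10000000 pc1: +2 =1946
r129=10000001 pc2: +4 =1950
r130=10000010 pc2: +4 =1954
r131=10000011 pc3: +8 =1962
r132=10000100 pc2: +4 =1966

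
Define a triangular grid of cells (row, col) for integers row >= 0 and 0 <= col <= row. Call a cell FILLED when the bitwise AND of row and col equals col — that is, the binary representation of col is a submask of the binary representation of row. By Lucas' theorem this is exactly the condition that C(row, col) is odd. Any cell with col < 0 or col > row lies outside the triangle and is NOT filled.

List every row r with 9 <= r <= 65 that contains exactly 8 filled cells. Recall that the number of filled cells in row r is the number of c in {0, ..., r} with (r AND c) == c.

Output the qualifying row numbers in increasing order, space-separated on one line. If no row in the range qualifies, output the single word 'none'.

Row r has 2^popcount(r) filled cells, so we need popcount(r) = log2(8) = 3.
Scan r = 9..65 and keep those with exactly 3 one-bits:
r=9=1001 popcount=2 -> skip
r=10=1010 popcount=2 -> skip
r=11=1011 popcount=3 -> KEEP
r=12=1100 popcount=2 -> skip
r=13=1101 popcount=3 -> KEEP
r=14=1110 popcount=3 -> KEEP
r=15=1111 popcount=4 -> skip
r=16=10000 popcount=1 -> skip
r=17=10001 popcount=2 -> skip
r=18=10010 popcount=2 -> skip
r=19=10011 popcount=3 -> KEEP
r=20=10100 popcount=2 -> skip
r=21=10101 popcount=3 -> KEEP
r=22=10110 popcount=3 -> KEEP
r=23=10111 popcount=4 -> skip
r=24=11000 popcount=2 -> skip
r=25=11001 popcount=3 -> KEEP
r=26=11010 popcount=3 -> KEEP
r=27=11011 popcount=4 -> skip
r=28=11100 popcount=3 -> KEEP
r=29=11101 popcount=4 -> skip
r=30=11110 popcount=4 -> skip
r=31=11111 popcount=5 -> skip
r=32=100000 popcount=1 -> skip
r=33=100001 popcount=2 -> skip
r=34=100010 popcount=2 -> skip
r=35=100011 popcount=3 -> KEEP
r=36=100100 popcount=2 -> skip
r=37=100101 popcount=3 -> KEEP
r=38=100110 popcount=3 -> KEEP
r=39=100111 popcount=4 -> skip
r=40=101000 popcount=2 -> skip
r=41=101001 popcount=3 -> KEEP
r=42=101010 popcount=3 -> KEEP
r=43=101011 popcount=4 -> skip
r=44=101100 popcount=3 -> KEEP
r=45=101101 popcount=4 -> skip
r=46=101110 popcount=4 -> skip
r=47=101111 popcount=5 -> skip
r=48=110000 popcount=2 -> skip
r=49=110001 popcount=3 -> KEEP
r=50=110010 popcount=3 -> KEEP
r=51=110011 popcount=4 -> skip
r=52=110100 popcount=3 -> KEEP
r=53=110101 popcount=4 -> skip
r=54=110110 popcount=4 -> skip
r=55=110111 popcount=5 -> skip
r=56=111000 popcount=3 -> KEEP
r=57=111001 popcount=4 -> skip
r=58=111010 popcount=4 -> skip
r=59=111011 popcount=5 -> skip
r=60=111100 popcount=4 -> skip
r=61=111101 popcount=5 -> skip
r=62=111110 popcount=5 -> skip
r=63=111111 popcount=6 -> skip
r=64=1000000 popcount=1 -> skip
r=65=1000001 popcount=2 -> skip
Kept rows: 11 13 14 19 21 22 25 26 28 35 37 38 41 42 44 49 50 52 56

Answer: 11 13 14 19 21 22 25 26 28 35 37 38 41 42 44 49 50 52 56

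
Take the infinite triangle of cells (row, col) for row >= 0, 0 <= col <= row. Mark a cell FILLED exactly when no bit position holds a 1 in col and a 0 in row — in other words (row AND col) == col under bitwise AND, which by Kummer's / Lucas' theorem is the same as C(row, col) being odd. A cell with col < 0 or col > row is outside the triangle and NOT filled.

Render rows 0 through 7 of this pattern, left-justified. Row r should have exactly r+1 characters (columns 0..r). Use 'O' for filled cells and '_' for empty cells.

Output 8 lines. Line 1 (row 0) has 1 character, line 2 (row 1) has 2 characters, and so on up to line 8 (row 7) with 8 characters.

Answer: O
OO
O_O
OOOO
O___O
OO__OO
O_O_O_O
OOOOOOOO

Derivation:
r0=0: O
r1=1: OO
r2=10: O_O
r3=11: OOOO
r4=100: O___O
r5=101: OO__OO
r6=110: O_O_O_O
r7=111: OOOOOOOO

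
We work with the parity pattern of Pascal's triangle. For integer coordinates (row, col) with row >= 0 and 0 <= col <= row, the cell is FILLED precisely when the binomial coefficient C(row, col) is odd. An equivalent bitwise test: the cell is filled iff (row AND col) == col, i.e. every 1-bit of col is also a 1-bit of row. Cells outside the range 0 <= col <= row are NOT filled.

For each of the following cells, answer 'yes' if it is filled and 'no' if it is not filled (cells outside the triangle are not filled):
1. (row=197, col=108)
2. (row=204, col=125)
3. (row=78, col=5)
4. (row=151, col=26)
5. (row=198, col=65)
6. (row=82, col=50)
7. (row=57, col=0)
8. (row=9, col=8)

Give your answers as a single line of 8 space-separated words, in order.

(197,108): row=0b11000101, col=0b1101100, row AND col = 0b1000100 = 68; 68 != 108 -> empty
(204,125): row=0b11001100, col=0b1111101, row AND col = 0b1001100 = 76; 76 != 125 -> empty
(78,5): row=0b1001110, col=0b101, row AND col = 0b100 = 4; 4 != 5 -> empty
(151,26): row=0b10010111, col=0b11010, row AND col = 0b10010 = 18; 18 != 26 -> empty
(198,65): row=0b11000110, col=0b1000001, row AND col = 0b1000000 = 64; 64 != 65 -> empty
(82,50): row=0b1010010, col=0b110010, row AND col = 0b10010 = 18; 18 != 50 -> empty
(57,0): row=0b111001, col=0b0, row AND col = 0b0 = 0; 0 == 0 -> filled
(9,8): row=0b1001, col=0b1000, row AND col = 0b1000 = 8; 8 == 8 -> filled

Answer: no no no no no no yes yes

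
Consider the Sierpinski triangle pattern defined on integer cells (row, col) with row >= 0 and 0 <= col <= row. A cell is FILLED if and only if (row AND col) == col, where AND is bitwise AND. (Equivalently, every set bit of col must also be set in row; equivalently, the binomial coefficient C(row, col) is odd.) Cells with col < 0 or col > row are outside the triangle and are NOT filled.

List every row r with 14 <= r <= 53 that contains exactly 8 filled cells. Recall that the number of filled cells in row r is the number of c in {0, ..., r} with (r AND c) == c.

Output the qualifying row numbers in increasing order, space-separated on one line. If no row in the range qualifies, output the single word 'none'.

Answer: 14 19 21 22 25 26 28 35 37 38 41 42 44 49 50 52

Derivation:
Row r has 2^popcount(r) filled cells, so we need popcount(r) = log2(8) = 3.
Scan r = 14..53 and keep those with exactly 3 one-bits:
r=14=1110 popcount=3 -> KEEP
r=15=1111 popcount=4 -> skip
r=16=10000 popcount=1 -> skip
r=17=10001 popcount=2 -> skip
r=18=10010 popcount=2 -> skip
r=19=10011 popcount=3 -> KEEP
r=20=10100 popcount=2 -> skip
r=21=10101 popcount=3 -> KEEP
r=22=10110 popcount=3 -> KEEP
r=23=10111 popcount=4 -> skip
r=24=11000 popcount=2 -> skip
r=25=11001 popcount=3 -> KEEP
r=26=11010 popcount=3 -> KEEP
r=27=11011 popcount=4 -> skip
r=28=11100 popcount=3 -> KEEP
r=29=11101 popcount=4 -> skip
r=30=11110 popcount=4 -> skip
r=31=11111 popcount=5 -> skip
r=32=100000 popcount=1 -> skip
r=33=100001 popcount=2 -> skip
r=34=100010 popcount=2 -> skip
r=35=100011 popcount=3 -> KEEP
r=36=100100 popcount=2 -> skip
r=37=100101 popcount=3 -> KEEP
r=38=100110 popcount=3 -> KEEP
r=39=100111 popcount=4 -> skip
r=40=101000 popcount=2 -> skip
r=41=101001 popcount=3 -> KEEP
r=42=101010 popcount=3 -> KEEP
r=43=101011 popcount=4 -> skip
r=44=101100 popcount=3 -> KEEP
r=45=101101 popcount=4 -> skip
r=46=101110 popcount=4 -> skip
r=47=101111 popcount=5 -> skip
r=48=110000 popcount=2 -> skip
r=49=110001 popcount=3 -> KEEP
r=50=110010 popcount=3 -> KEEP
r=51=110011 popcount=4 -> skip
r=52=110100 popcount=3 -> KEEP
r=53=110101 popcount=4 -> skip
Kept rows: 14 19 21 22 25 26 28 35 37 38 41 42 44 49 50 52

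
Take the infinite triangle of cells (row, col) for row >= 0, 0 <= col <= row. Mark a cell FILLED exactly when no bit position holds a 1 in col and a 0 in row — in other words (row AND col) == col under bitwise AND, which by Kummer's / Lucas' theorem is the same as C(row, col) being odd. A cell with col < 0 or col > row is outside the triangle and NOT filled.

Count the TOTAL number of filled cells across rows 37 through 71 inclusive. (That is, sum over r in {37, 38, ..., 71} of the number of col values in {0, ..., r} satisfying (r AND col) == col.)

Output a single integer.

r37=100101 pc3: +8 =8
r38=100110 pc3: +8 =16
r39=100111 pc4: +16 =32
r40=101000 pc2: +4 =36
r41=101001 pc3: +8 =44
r42=101010 pc3: +8 =52
r43=101011 pc4: +16 =68
r44=101100 pc3: +8 =76
r45=101101 pc4: +16 =92
r46=101110 pc4: +16 =108
r47=101111 pc5: +32 =140
r48=110000 pc2: +4 =144
r49=110001 pc3: +8 =152
r50=110010 pc3: +8 =160
r51=110011 pc4: +16 =176
r52=110100 pc3: +8 =184
r53=110101 pc4: +16 =200
r54=110110 pc4: +16 =216
r55=110111 pc5: +32 =248
r56=111000 pc3: +8 =256
r57=111001 pc4: +16 =272
r58=111010 pc4: +16 =288
r59=111011 pc5: +32 =320
r60=111100 pc4: +16 =336
r61=111101 pc5: +32 =368
r62=111110 pc5: +32 =400
r63=111111 pc6: +64 =464
r64=1000000 pc1: +2 =466
r65=1000001 pc2: +4 =470
r66=1000010 pc2: +4 =474
r67=1000011 pc3: +8 =482
r68=1000100 pc2: +4 =486
r69=1000101 pc3: +8 =494
r70=1000110 pc3: +8 =502
r71=1000111 pc4: +16 =518

Answer: 518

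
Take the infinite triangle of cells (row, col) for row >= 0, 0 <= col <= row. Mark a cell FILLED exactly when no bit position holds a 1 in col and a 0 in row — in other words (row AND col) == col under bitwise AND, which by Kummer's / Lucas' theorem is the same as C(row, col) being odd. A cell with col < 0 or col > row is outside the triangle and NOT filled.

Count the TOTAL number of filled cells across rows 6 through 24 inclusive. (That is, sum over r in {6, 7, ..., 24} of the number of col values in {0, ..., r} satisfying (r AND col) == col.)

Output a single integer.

Answer: 124

Derivation:
r6=110 pc2: +4 =4
r7=111 pc3: +8 =12
r8=1000 pc1: +2 =14
r9=1001 pc2: +4 =18
r10=1010 pc2: +4 =22
r11=1011 pc3: +8 =30
r12=1100 pc2: +4 =34
r13=1101 pc3: +8 =42
r14=1110 pc3: +8 =50
r15=1111 pc4: +16 =66
r16=10000 pc1: +2 =68
r17=10001 pc2: +4 =72
r18=10010 pc2: +4 =76
r19=10011 pc3: +8 =84
r20=10100 pc2: +4 =88
r21=10101 pc3: +8 =96
r22=10110 pc3: +8 =104
r23=10111 pc4: +16 =120
r24=11000 pc2: +4 =124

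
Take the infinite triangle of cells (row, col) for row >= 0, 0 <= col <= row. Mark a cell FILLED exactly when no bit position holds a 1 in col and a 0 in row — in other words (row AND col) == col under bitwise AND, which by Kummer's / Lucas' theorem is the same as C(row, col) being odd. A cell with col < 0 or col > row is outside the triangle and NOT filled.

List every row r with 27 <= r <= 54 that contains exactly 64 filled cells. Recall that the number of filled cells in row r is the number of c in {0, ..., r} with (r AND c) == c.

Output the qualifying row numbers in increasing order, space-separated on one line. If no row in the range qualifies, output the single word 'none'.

Row r has 2^popcount(r) filled cells, so we need popcount(r) = log2(64) = 6.
Scan r = 27..54 and keep those with exactly 6 one-bits:
r=27=11011 popcount=4 -> skip
r=28=11100 popcount=3 -> skip
r=29=11101 popcount=4 -> skip
r=30=11110 popcount=4 -> skip
r=31=11111 popcount=5 -> skip
r=32=100000 popcount=1 -> skip
r=33=100001 popcount=2 -> skip
r=34=100010 popcount=2 -> skip
r=35=100011 popcount=3 -> skip
r=36=100100 popcount=2 -> skip
r=37=100101 popcount=3 -> skip
r=38=100110 popcount=3 -> skip
r=39=100111 popcount=4 -> skip
r=40=101000 popcount=2 -> skip
r=41=101001 popcount=3 -> skip
r=42=101010 popcount=3 -> skip
r=43=101011 popcount=4 -> skip
r=44=101100 popcount=3 -> skip
r=45=101101 popcount=4 -> skip
r=46=101110 popcount=4 -> skip
r=47=101111 popcount=5 -> skip
r=48=110000 popcount=2 -> skip
r=49=110001 popcount=3 -> skip
r=50=110010 popcount=3 -> skip
r=51=110011 popcount=4 -> skip
r=52=110100 popcount=3 -> skip
r=53=110101 popcount=4 -> skip
r=54=110110 popcount=4 -> skip
Kept rows: none

Answer: none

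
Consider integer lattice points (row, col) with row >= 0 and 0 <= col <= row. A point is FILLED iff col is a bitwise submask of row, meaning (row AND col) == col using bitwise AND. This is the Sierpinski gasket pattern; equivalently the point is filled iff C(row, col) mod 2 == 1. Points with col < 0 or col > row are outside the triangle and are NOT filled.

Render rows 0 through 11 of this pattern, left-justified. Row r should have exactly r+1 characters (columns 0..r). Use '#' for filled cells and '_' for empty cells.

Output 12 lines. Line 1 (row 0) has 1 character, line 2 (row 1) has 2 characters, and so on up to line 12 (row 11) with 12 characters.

Answer: #
##
#_#
####
#___#
##__##
#_#_#_#
########
#_______#
##______##
#_#_____#_#
####____####

Derivation:
r0=0: #
r1=1: ##
r2=10: #_#
r3=11: ####
r4=100: #___#
r5=101: ##__##
r6=110: #_#_#_#
r7=111: ########
r8=1000: #_______#
r9=1001: ##______##
r10=1010: #_#_____#_#
r11=1011: ####____####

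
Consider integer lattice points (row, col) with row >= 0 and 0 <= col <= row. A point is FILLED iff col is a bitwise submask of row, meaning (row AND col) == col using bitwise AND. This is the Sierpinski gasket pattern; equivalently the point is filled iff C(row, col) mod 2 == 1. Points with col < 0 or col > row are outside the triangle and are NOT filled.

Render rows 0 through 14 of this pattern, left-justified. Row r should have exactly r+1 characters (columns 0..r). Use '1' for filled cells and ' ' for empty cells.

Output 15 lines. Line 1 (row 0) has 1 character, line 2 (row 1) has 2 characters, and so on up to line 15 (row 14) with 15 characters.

Answer: 1
11
1 1
1111
1   1
11  11
1 1 1 1
11111111
1       1
11      11
1 1     1 1
1111    1111
1   1   1   1
11  11  11  11
1 1 1 1 1 1 1 1

Derivation:
r0=0: 1
r1=1: 11
r2=10: 1 1
r3=11: 1111
r4=100: 1   1
r5=101: 11  11
r6=110: 1 1 1 1
r7=111: 11111111
r8=1000: 1       1
r9=1001: 11      11
r10=1010: 1 1     1 1
r11=1011: 1111    1111
r12=1100: 1   1   1   1
r13=1101: 11  11  11  11
r14=1110: 1 1 1 1 1 1 1 1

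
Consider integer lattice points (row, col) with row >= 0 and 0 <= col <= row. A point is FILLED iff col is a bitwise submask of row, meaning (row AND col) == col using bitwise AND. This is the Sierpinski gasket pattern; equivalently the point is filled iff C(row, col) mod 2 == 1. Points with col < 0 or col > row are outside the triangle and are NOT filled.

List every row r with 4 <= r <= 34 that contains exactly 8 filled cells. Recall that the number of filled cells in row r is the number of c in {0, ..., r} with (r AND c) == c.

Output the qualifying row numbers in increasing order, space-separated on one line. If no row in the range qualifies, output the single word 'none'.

Row r has 2^popcount(r) filled cells, so we need popcount(r) = log2(8) = 3.
Scan r = 4..34 and keep those with exactly 3 one-bits:
r=4=100 popcount=1 -> skip
r=5=101 popcount=2 -> skip
r=6=110 popcount=2 -> skip
r=7=111 popcount=3 -> KEEP
r=8=1000 popcount=1 -> skip
r=9=1001 popcount=2 -> skip
r=10=1010 popcount=2 -> skip
r=11=1011 popcount=3 -> KEEP
r=12=1100 popcount=2 -> skip
r=13=1101 popcount=3 -> KEEP
r=14=1110 popcount=3 -> KEEP
r=15=1111 popcount=4 -> skip
r=16=10000 popcount=1 -> skip
r=17=10001 popcount=2 -> skip
r=18=10010 popcount=2 -> skip
r=19=10011 popcount=3 -> KEEP
r=20=10100 popcount=2 -> skip
r=21=10101 popcount=3 -> KEEP
r=22=10110 popcount=3 -> KEEP
r=23=10111 popcount=4 -> skip
r=24=11000 popcount=2 -> skip
r=25=11001 popcount=3 -> KEEP
r=26=11010 popcount=3 -> KEEP
r=27=11011 popcount=4 -> skip
r=28=11100 popcount=3 -> KEEP
r=29=11101 popcount=4 -> skip
r=30=11110 popcount=4 -> skip
r=31=11111 popcount=5 -> skip
r=32=100000 popcount=1 -> skip
r=33=100001 popcount=2 -> skip
r=34=100010 popcount=2 -> skip
Kept rows: 7 11 13 14 19 21 22 25 26 28

Answer: 7 11 13 14 19 21 22 25 26 28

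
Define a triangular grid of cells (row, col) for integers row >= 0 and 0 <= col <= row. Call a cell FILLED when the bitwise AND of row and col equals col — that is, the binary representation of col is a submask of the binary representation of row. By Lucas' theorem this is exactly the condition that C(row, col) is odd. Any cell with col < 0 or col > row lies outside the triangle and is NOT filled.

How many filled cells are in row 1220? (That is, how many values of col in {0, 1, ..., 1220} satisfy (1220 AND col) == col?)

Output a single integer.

1220 in binary = 10011000100
popcount(1220) = number of 1-bits in 10011000100 = 4
A col c satisfies (1220 AND c) == c iff every set bit of c is also set in 1220; each of the 4 set bits of 1220 can independently be on or off in c.
count = 2^4 = 16

Answer: 16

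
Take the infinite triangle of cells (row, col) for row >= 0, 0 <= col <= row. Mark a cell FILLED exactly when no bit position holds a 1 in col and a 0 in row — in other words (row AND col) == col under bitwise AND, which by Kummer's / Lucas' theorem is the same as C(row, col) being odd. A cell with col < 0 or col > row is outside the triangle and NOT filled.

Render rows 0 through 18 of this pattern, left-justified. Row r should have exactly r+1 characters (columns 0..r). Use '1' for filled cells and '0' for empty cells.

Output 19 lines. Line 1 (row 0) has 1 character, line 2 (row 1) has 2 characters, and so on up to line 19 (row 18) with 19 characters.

Answer: 1
11
101
1111
10001
110011
1010101
11111111
100000001
1100000011
10100000101
111100001111
1000100010001
11001100110011
101010101010101
1111111111111111
10000000000000001
110000000000000011
1010000000000000101

Derivation:
r0=0: 1
r1=1: 11
r2=10: 101
r3=11: 1111
r4=100: 10001
r5=101: 110011
r6=110: 1010101
r7=111: 11111111
r8=1000: 100000001
r9=1001: 1100000011
r10=1010: 10100000101
r11=1011: 111100001111
r12=1100: 1000100010001
r13=1101: 11001100110011
r14=1110: 101010101010101
r15=1111: 1111111111111111
r16=10000: 10000000000000001
r17=10001: 110000000000000011
r18=10010: 1010000000000000101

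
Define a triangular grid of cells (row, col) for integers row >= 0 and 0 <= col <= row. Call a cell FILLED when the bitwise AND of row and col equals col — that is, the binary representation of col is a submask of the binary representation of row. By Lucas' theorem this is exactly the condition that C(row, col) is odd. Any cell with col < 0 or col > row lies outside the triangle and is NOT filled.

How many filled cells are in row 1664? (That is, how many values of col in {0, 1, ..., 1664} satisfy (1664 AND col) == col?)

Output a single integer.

1664 in binary = 11010000000
popcount(1664) = number of 1-bits in 11010000000 = 3
A col c satisfies (1664 AND c) == c iff every set bit of c is also set in 1664; each of the 3 set bits of 1664 can independently be on or off in c.
count = 2^3 = 8

Answer: 8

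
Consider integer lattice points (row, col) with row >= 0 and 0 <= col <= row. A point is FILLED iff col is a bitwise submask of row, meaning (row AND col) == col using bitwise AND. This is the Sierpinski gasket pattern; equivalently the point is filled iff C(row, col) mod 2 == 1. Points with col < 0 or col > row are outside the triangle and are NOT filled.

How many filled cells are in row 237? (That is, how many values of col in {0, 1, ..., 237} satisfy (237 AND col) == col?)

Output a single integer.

Answer: 64

Derivation:
237 in binary = 11101101
popcount(237) = number of 1-bits in 11101101 = 6
A col c satisfies (237 AND c) == c iff every set bit of c is also set in 237; each of the 6 set bits of 237 can independently be on or off in c.
count = 2^6 = 64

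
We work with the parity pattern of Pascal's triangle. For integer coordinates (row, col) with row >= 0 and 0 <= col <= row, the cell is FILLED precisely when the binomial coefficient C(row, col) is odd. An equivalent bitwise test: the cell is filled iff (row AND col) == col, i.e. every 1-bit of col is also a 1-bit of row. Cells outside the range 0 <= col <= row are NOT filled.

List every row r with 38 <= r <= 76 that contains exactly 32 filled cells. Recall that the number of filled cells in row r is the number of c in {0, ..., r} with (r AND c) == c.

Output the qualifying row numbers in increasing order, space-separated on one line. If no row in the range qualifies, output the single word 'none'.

Row r has 2^popcount(r) filled cells, so we need popcount(r) = log2(32) = 5.
Scan r = 38..76 and keep those with exactly 5 one-bits:
r=38=100110 popcount=3 -> skip
r=39=100111 popcount=4 -> skip
r=40=101000 popcount=2 -> skip
r=41=101001 popcount=3 -> skip
r=42=101010 popcount=3 -> skip
r=43=101011 popcount=4 -> skip
r=44=101100 popcount=3 -> skip
r=45=101101 popcount=4 -> skip
r=46=101110 popcount=4 -> skip
r=47=101111 popcount=5 -> KEEP
r=48=110000 popcount=2 -> skip
r=49=110001 popcount=3 -> skip
r=50=110010 popcount=3 -> skip
r=51=110011 popcount=4 -> skip
r=52=110100 popcount=3 -> skip
r=53=110101 popcount=4 -> skip
r=54=110110 popcount=4 -> skip
r=55=110111 popcount=5 -> KEEP
r=56=111000 popcount=3 -> skip
r=57=111001 popcount=4 -> skip
r=58=111010 popcount=4 -> skip
r=59=111011 popcount=5 -> KEEP
r=60=111100 popcount=4 -> skip
r=61=111101 popcount=5 -> KEEP
r=62=111110 popcount=5 -> KEEP
r=63=111111 popcount=6 -> skip
r=64=1000000 popcount=1 -> skip
r=65=1000001 popcount=2 -> skip
r=66=1000010 popcount=2 -> skip
r=67=1000011 popcount=3 -> skip
r=68=1000100 popcount=2 -> skip
r=69=1000101 popcount=3 -> skip
r=70=1000110 popcount=3 -> skip
r=71=1000111 popcount=4 -> skip
r=72=1001000 popcount=2 -> skip
r=73=1001001 popcount=3 -> skip
r=74=1001010 popcount=3 -> skip
r=75=1001011 popcount=4 -> skip
r=76=1001100 popcount=3 -> skip
Kept rows: 47 55 59 61 62

Answer: 47 55 59 61 62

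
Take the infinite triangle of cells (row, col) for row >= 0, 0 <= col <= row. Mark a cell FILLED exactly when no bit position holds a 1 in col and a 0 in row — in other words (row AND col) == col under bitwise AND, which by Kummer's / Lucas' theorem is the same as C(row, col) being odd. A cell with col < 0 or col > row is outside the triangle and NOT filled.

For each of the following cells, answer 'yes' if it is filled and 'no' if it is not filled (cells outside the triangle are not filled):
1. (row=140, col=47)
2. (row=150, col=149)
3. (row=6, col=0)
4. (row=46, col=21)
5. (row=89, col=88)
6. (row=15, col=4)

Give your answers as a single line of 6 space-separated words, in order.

(140,47): row=0b10001100, col=0b101111, row AND col = 0b1100 = 12; 12 != 47 -> empty
(150,149): row=0b10010110, col=0b10010101, row AND col = 0b10010100 = 148; 148 != 149 -> empty
(6,0): row=0b110, col=0b0, row AND col = 0b0 = 0; 0 == 0 -> filled
(46,21): row=0b101110, col=0b10101, row AND col = 0b100 = 4; 4 != 21 -> empty
(89,88): row=0b1011001, col=0b1011000, row AND col = 0b1011000 = 88; 88 == 88 -> filled
(15,4): row=0b1111, col=0b100, row AND col = 0b100 = 4; 4 == 4 -> filled

Answer: no no yes no yes yes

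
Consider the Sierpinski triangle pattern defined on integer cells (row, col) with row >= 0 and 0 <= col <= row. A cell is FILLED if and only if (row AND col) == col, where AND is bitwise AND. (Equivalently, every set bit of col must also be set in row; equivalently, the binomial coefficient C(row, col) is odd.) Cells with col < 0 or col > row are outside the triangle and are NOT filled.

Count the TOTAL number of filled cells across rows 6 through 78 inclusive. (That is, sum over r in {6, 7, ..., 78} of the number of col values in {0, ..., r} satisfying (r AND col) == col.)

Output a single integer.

Answer: 844

Derivation:
r6=110 pc2: +4 =4
r7=111 pc3: +8 =12
r8=1000 pc1: +2 =14
r9=1001 pc2: +4 =18
r10=1010 pc2: +4 =22
r11=1011 pc3: +8 =30
r12=1100 pc2: +4 =34
r13=1101 pc3: +8 =42
r14=1110 pc3: +8 =50
r15=1111 pc4: +16 =66
r16=10000 pc1: +2 =68
r17=10001 pc2: +4 =72
r18=10010 pc2: +4 =76
r19=10011 pc3: +8 =84
r20=10100 pc2: +4 =88
r21=10101 pc3: +8 =96
r22=10110 pc3: +8 =104
r23=10111 pc4: +16 =120
r24=11000 pc2: +4 =124
r25=11001 pc3: +8 =132
r26=11010 pc3: +8 =140
r27=11011 pc4: +16 =156
r28=11100 pc3: +8 =164
r29=11101 pc4: +16 =180
r30=11110 pc4: +16 =196
r31=11111 pc5: +32 =228
r32=100000 pc1: +2 =230
r33=100001 pc2: +4 =234
r34=100010 pc2: +4 =238
r35=100011 pc3: +8 =246
r36=100100 pc2: +4 =250
r37=100101 pc3: +8 =258
r38=100110 pc3: +8 =266
r39=100111 pc4: +16 =282
r40=101000 pc2: +4 =286
r41=101001 pc3: +8 =294
r42=101010 pc3: +8 =302
r43=101011 pc4: +16 =318
r44=101100 pc3: +8 =326
r45=101101 pc4: +16 =342
r46=101110 pc4: +16 =358
r47=101111 pc5: +32 =390
r48=110000 pc2: +4 =394
r49=110001 pc3: +8 =402
r50=110010 pc3: +8 =410
r51=110011 pc4: +16 =426
r52=110100 pc3: +8 =434
r53=110101 pc4: +16 =450
r54=110110 pc4: +16 =466
r55=110111 pc5: +32 =498
r56=111000 pc3: +8 =506
r57=111001 pc4: +16 =522
r58=111010 pc4: +16 =538
r59=111011 pc5: +32 =570
r60=111100 pc4: +16 =586
r61=111101 pc5: +32 =618
r62=111110 pc5: +32 =650
r63=111111 pc6: +64 =714
r64=1000000 pc1: +2 =716
r65=1000001 pc2: +4 =720
r66=1000010 pc2: +4 =724
r67=1000011 pc3: +8 =732
r68=1000100 pc2: +4 =736
r69=1000101 pc3: +8 =744
r70=1000110 pc3: +8 =752
r71=1000111 pc4: +16 =768
r72=1001000 pc2: +4 =772
r73=1001001 pc3: +8 =780
r74=1001010 pc3: +8 =788
r75=1001011 pc4: +16 =804
r76=1001100 pc3: +8 =812
r77=1001101 pc4: +16 =828
r78=1001110 pc4: +16 =844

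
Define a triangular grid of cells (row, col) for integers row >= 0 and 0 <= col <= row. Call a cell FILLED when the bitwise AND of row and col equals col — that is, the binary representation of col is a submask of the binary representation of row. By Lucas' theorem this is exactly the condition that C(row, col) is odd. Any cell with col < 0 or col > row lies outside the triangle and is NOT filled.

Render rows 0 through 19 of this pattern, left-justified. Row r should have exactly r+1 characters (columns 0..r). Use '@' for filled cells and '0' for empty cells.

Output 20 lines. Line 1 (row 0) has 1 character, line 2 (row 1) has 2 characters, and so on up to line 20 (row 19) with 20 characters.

r0=0: @
r1=1: @@
r2=10: @0@
r3=11: @@@@
r4=100: @000@
r5=101: @@00@@
r6=110: @0@0@0@
r7=111: @@@@@@@@
r8=1000: @0000000@
r9=1001: @@000000@@
r10=1010: @0@00000@0@
r11=1011: @@@@0000@@@@
r12=1100: @000@000@000@
r13=1101: @@00@@00@@00@@
r14=1110: @0@0@0@0@0@0@0@
r15=1111: @@@@@@@@@@@@@@@@
r16=10000: @000000000000000@
r17=10001: @@00000000000000@@
r18=10010: @0@0000000000000@0@
r19=10011: @@@@000000000000@@@@

Answer: @
@@
@0@
@@@@
@000@
@@00@@
@0@0@0@
@@@@@@@@
@0000000@
@@000000@@
@0@00000@0@
@@@@0000@@@@
@000@000@000@
@@00@@00@@00@@
@0@0@0@0@0@0@0@
@@@@@@@@@@@@@@@@
@000000000000000@
@@00000000000000@@
@0@0000000000000@0@
@@@@000000000000@@@@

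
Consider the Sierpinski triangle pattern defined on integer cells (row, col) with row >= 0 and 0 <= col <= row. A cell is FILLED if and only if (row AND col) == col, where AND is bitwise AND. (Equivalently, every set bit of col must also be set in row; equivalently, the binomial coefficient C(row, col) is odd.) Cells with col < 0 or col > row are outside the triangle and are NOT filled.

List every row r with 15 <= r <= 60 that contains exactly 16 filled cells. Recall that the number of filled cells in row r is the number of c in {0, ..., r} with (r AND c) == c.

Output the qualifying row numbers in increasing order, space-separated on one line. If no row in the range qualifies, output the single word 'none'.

Answer: 15 23 27 29 30 39 43 45 46 51 53 54 57 58 60

Derivation:
Row r has 2^popcount(r) filled cells, so we need popcount(r) = log2(16) = 4.
Scan r = 15..60 and keep those with exactly 4 one-bits:
r=15=1111 popcount=4 -> KEEP
r=16=10000 popcount=1 -> skip
r=17=10001 popcount=2 -> skip
r=18=10010 popcount=2 -> skip
r=19=10011 popcount=3 -> skip
r=20=10100 popcount=2 -> skip
r=21=10101 popcount=3 -> skip
r=22=10110 popcount=3 -> skip
r=23=10111 popcount=4 -> KEEP
r=24=11000 popcount=2 -> skip
r=25=11001 popcount=3 -> skip
r=26=11010 popcount=3 -> skip
r=27=11011 popcount=4 -> KEEP
r=28=11100 popcount=3 -> skip
r=29=11101 popcount=4 -> KEEP
r=30=11110 popcount=4 -> KEEP
r=31=11111 popcount=5 -> skip
r=32=100000 popcount=1 -> skip
r=33=100001 popcount=2 -> skip
r=34=100010 popcount=2 -> skip
r=35=100011 popcount=3 -> skip
r=36=100100 popcount=2 -> skip
r=37=100101 popcount=3 -> skip
r=38=100110 popcount=3 -> skip
r=39=100111 popcount=4 -> KEEP
r=40=101000 popcount=2 -> skip
r=41=101001 popcount=3 -> skip
r=42=101010 popcount=3 -> skip
r=43=101011 popcount=4 -> KEEP
r=44=101100 popcount=3 -> skip
r=45=101101 popcount=4 -> KEEP
r=46=101110 popcount=4 -> KEEP
r=47=101111 popcount=5 -> skip
r=48=110000 popcount=2 -> skip
r=49=110001 popcount=3 -> skip
r=50=110010 popcount=3 -> skip
r=51=110011 popcount=4 -> KEEP
r=52=110100 popcount=3 -> skip
r=53=110101 popcount=4 -> KEEP
r=54=110110 popcount=4 -> KEEP
r=55=110111 popcount=5 -> skip
r=56=111000 popcount=3 -> skip
r=57=111001 popcount=4 -> KEEP
r=58=111010 popcount=4 -> KEEP
r=59=111011 popcount=5 -> skip
r=60=111100 popcount=4 -> KEEP
Kept rows: 15 23 27 29 30 39 43 45 46 51 53 54 57 58 60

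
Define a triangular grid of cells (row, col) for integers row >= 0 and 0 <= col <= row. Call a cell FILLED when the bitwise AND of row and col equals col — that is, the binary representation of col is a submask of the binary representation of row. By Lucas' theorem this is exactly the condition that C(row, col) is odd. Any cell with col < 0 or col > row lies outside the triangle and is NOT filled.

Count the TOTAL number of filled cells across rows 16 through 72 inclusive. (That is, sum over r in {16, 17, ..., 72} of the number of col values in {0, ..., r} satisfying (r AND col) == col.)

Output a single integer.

Answer: 706

Derivation:
r16=10000 pc1: +2 =2
r17=10001 pc2: +4 =6
r18=10010 pc2: +4 =10
r19=10011 pc3: +8 =18
r20=10100 pc2: +4 =22
r21=10101 pc3: +8 =30
r22=10110 pc3: +8 =38
r23=10111 pc4: +16 =54
r24=11000 pc2: +4 =58
r25=11001 pc3: +8 =66
r26=11010 pc3: +8 =74
r27=11011 pc4: +16 =90
r28=11100 pc3: +8 =98
r29=11101 pc4: +16 =114
r30=11110 pc4: +16 =130
r31=11111 pc5: +32 =162
r32=100000 pc1: +2 =164
r33=100001 pc2: +4 =168
r34=100010 pc2: +4 =172
r35=100011 pc3: +8 =180
r36=100100 pc2: +4 =184
r37=100101 pc3: +8 =192
r38=100110 pc3: +8 =200
r39=100111 pc4: +16 =216
r40=101000 pc2: +4 =220
r41=101001 pc3: +8 =228
r42=101010 pc3: +8 =236
r43=101011 pc4: +16 =252
r44=101100 pc3: +8 =260
r45=101101 pc4: +16 =276
r46=101110 pc4: +16 =292
r47=101111 pc5: +32 =324
r48=110000 pc2: +4 =328
r49=110001 pc3: +8 =336
r50=110010 pc3: +8 =344
r51=110011 pc4: +16 =360
r52=110100 pc3: +8 =368
r53=110101 pc4: +16 =384
r54=110110 pc4: +16 =400
r55=110111 pc5: +32 =432
r56=111000 pc3: +8 =440
r57=111001 pc4: +16 =456
r58=111010 pc4: +16 =472
r59=111011 pc5: +32 =504
r60=111100 pc4: +16 =520
r61=111101 pc5: +32 =552
r62=111110 pc5: +32 =584
r63=111111 pc6: +64 =648
r64=1000000 pc1: +2 =650
r65=1000001 pc2: +4 =654
r66=1000010 pc2: +4 =658
r67=1000011 pc3: +8 =666
r68=1000100 pc2: +4 =670
r69=1000101 pc3: +8 =678
r70=1000110 pc3: +8 =686
r71=1000111 pc4: +16 =702
r72=1001000 pc2: +4 =706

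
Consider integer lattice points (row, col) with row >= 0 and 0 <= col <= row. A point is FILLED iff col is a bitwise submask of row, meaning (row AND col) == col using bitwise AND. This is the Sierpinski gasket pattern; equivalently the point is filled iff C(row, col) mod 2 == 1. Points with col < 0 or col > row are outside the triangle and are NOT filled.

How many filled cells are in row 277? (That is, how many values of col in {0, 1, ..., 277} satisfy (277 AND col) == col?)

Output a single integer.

Answer: 16

Derivation:
277 in binary = 100010101
popcount(277) = number of 1-bits in 100010101 = 4
A col c satisfies (277 AND c) == c iff every set bit of c is also set in 277; each of the 4 set bits of 277 can independently be on or off in c.
count = 2^4 = 16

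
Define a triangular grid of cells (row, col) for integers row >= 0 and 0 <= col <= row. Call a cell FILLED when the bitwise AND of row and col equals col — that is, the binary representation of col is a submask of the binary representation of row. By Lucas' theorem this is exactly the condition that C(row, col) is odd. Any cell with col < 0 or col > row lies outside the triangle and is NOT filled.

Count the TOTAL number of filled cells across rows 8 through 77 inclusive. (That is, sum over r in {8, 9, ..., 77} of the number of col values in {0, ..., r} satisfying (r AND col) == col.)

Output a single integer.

Answer: 816

Derivation:
r8=1000 pc1: +2 =2
r9=1001 pc2: +4 =6
r10=1010 pc2: +4 =10
r11=1011 pc3: +8 =18
r12=1100 pc2: +4 =22
r13=1101 pc3: +8 =30
r14=1110 pc3: +8 =38
r15=1111 pc4: +16 =54
r16=10000 pc1: +2 =56
r17=10001 pc2: +4 =60
r18=10010 pc2: +4 =64
r19=10011 pc3: +8 =72
r20=10100 pc2: +4 =76
r21=10101 pc3: +8 =84
r22=10110 pc3: +8 =92
r23=10111 pc4: +16 =108
r24=11000 pc2: +4 =112
r25=11001 pc3: +8 =120
r26=11010 pc3: +8 =128
r27=11011 pc4: +16 =144
r28=11100 pc3: +8 =152
r29=11101 pc4: +16 =168
r30=11110 pc4: +16 =184
r31=11111 pc5: +32 =216
r32=100000 pc1: +2 =218
r33=100001 pc2: +4 =222
r34=100010 pc2: +4 =226
r35=100011 pc3: +8 =234
r36=100100 pc2: +4 =238
r37=100101 pc3: +8 =246
r38=100110 pc3: +8 =254
r39=100111 pc4: +16 =270
r40=101000 pc2: +4 =274
r41=101001 pc3: +8 =282
r42=101010 pc3: +8 =290
r43=101011 pc4: +16 =306
r44=101100 pc3: +8 =314
r45=101101 pc4: +16 =330
r46=101110 pc4: +16 =346
r47=101111 pc5: +32 =378
r48=110000 pc2: +4 =382
r49=110001 pc3: +8 =390
r50=110010 pc3: +8 =398
r51=110011 pc4: +16 =414
r52=110100 pc3: +8 =422
r53=110101 pc4: +16 =438
r54=110110 pc4: +16 =454
r55=110111 pc5: +32 =486
r56=111000 pc3: +8 =494
r57=111001 pc4: +16 =510
r58=111010 pc4: +16 =526
r59=111011 pc5: +32 =558
r60=111100 pc4: +16 =574
r61=111101 pc5: +32 =606
r62=111110 pc5: +32 =638
r63=111111 pc6: +64 =702
r64=1000000 pc1: +2 =704
r65=1000001 pc2: +4 =708
r66=1000010 pc2: +4 =712
r67=1000011 pc3: +8 =720
r68=1000100 pc2: +4 =724
r69=1000101 pc3: +8 =732
r70=1000110 pc3: +8 =740
r71=1000111 pc4: +16 =756
r72=1001000 pc2: +4 =760
r73=1001001 pc3: +8 =768
r74=1001010 pc3: +8 =776
r75=1001011 pc4: +16 =792
r76=1001100 pc3: +8 =800
r77=1001101 pc4: +16 =816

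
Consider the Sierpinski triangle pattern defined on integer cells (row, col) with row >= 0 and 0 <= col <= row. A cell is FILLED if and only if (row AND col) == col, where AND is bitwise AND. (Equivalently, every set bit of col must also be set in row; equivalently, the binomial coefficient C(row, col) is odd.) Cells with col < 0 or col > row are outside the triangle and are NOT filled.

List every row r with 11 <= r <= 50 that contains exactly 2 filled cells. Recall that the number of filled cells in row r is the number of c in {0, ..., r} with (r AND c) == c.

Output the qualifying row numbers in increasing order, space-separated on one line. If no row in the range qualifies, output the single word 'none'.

Row r has 2^popcount(r) filled cells, so we need popcount(r) = log2(2) = 1.
Scan r = 11..50 and keep those with exactly 1 one-bits:
r=11=1011 popcount=3 -> skip
r=12=1100 popcount=2 -> skip
r=13=1101 popcount=3 -> skip
r=14=1110 popcount=3 -> skip
r=15=1111 popcount=4 -> skip
r=16=10000 popcount=1 -> KEEP
r=17=10001 popcount=2 -> skip
r=18=10010 popcount=2 -> skip
r=19=10011 popcount=3 -> skip
r=20=10100 popcount=2 -> skip
r=21=10101 popcount=3 -> skip
r=22=10110 popcount=3 -> skip
r=23=10111 popcount=4 -> skip
r=24=11000 popcount=2 -> skip
r=25=11001 popcount=3 -> skip
r=26=11010 popcount=3 -> skip
r=27=11011 popcount=4 -> skip
r=28=11100 popcount=3 -> skip
r=29=11101 popcount=4 -> skip
r=30=11110 popcount=4 -> skip
r=31=11111 popcount=5 -> skip
r=32=100000 popcount=1 -> KEEP
r=33=100001 popcount=2 -> skip
r=34=100010 popcount=2 -> skip
r=35=100011 popcount=3 -> skip
r=36=100100 popcount=2 -> skip
r=37=100101 popcount=3 -> skip
r=38=100110 popcount=3 -> skip
r=39=100111 popcount=4 -> skip
r=40=101000 popcount=2 -> skip
r=41=101001 popcount=3 -> skip
r=42=101010 popcount=3 -> skip
r=43=101011 popcount=4 -> skip
r=44=101100 popcount=3 -> skip
r=45=101101 popcount=4 -> skip
r=46=101110 popcount=4 -> skip
r=47=101111 popcount=5 -> skip
r=48=110000 popcount=2 -> skip
r=49=110001 popcount=3 -> skip
r=50=110010 popcount=3 -> skip
Kept rows: 16 32

Answer: 16 32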